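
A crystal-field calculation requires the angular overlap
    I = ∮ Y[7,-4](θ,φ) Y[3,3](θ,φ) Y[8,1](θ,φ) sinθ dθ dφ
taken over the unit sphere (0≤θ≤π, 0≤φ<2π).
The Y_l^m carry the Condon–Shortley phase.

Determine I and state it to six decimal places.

Checks pass: Σm=0; 18 even; l₃=8∈[4,10].
(2·7+1)(2·3+1)(2·8+1) = 1785
Δ: 2! 12! 4! / 19! → 1/5290740
sum: t=0:+1/7257600 t=1:−1/2073600 t=2:+1/7257600 = -1/4838400
3j²(7 3 8; 0 0 0) = Δ·Π!·Σ² = 252/20995  (sign -1)
sum: t=2:+1/104509440 = 1/104509440
3j²(7 3 8; -4 3 1) = Δ·Π!·Σ² = 275/50388  (sign -1)
combine: 4πI² = 1785·252/20995·275/50388 = 121275/1037153
take √, sign +1: I = 0.09646267

0.096463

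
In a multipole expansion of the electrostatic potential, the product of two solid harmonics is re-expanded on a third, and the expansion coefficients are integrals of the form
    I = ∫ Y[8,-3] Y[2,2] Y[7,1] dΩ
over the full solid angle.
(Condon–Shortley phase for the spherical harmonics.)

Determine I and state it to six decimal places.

l₁+l₂+l₃=17 is odd: 3j(l;000)=0 ⇒ I=0

0.000000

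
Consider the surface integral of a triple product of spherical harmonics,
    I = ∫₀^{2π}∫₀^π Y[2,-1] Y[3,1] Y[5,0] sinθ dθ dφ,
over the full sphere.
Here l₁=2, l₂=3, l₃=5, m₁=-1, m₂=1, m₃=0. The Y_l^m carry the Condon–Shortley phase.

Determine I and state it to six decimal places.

0.169433

Checks pass: Σm=0; 10 even; l₃=5∈[1,5].
(2·2+1)(2·3+1)(2·5+1) = 385
Δ: 0! 4! 6! / 11! → 1/2310
sum: t=0:+1/144 = 1/144
3j²(2 3 5; 0 0 0) = Δ·Π!·Σ² = 10/231  (sign -1)
sum: t=0:+1/288 = 1/288
3j²(2 3 5; -1 1 0) = Δ·Π!·Σ² = 5/231  (sign -1)
combine: 4πI² = 385·10/231·5/231 = 250/693
take √, sign +1: I = 0.16943318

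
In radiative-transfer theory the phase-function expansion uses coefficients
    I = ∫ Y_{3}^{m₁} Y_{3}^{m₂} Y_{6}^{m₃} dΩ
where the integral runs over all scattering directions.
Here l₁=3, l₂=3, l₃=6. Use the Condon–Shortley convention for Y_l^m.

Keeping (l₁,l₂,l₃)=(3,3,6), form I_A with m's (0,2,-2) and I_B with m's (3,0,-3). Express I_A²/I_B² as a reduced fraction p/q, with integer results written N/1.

8/3

Same 3,3,6: normalisation and zero-m 3j drop out of the ratio.
A: Δ: 0! 6! 6! / 13! → 1/12012; sum: t=0:+1/4320 = 1/4320; 3j²(3 3 6; 0 2 -2) = Δ·Π!·Σ² = 8/429  (sign +1)
B: Δ: 0! 6! 6! / 13! → 1/12012; sum: t=0:+1/25920 = 1/25920; 3j²(3 3 6; 3 0 -3) = Δ·Π!·Σ² = 1/143  (sign -1)
I_A²/I_B² = (8/429)/(1/143) = 8/3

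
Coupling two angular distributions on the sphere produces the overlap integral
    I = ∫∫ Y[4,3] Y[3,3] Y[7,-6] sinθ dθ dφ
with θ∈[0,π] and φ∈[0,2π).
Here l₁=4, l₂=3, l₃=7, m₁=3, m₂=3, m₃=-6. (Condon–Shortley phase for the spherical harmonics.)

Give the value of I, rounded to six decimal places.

Rules hold: Σm=0, L=14 even, 1≤7≤7.
N = 9·7·15 = 945
Δ = 0!·8!·6!/15! = 1/45045
Racah Σ t=0..0: t=0:+1/20736 = 1/20736
⇒ 3j(4 3 7; 0 0 0)² = 35/1287, sgn -1
Racah Σ t=0..0: t=0:+1/3628800 = 1/3628800
⇒ 3j(4 3 7; 3 3 -6)² = 4/105, sgn -1
4πI² = N·(3j₀)²·(3jₘ)² = 140/143
I = +1·√(0.979021/4π) = 0.27912007

0.279120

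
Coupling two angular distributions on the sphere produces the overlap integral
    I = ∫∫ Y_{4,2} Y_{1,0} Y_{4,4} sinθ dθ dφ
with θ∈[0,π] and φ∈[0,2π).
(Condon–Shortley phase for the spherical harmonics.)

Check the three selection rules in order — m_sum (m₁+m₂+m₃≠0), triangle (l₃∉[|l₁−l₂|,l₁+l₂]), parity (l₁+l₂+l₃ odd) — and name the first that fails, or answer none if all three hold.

m_sum

azimuthal sum: 2 + 0 + 4 = 6  ✗
3 ≤ 4 ≤ 5 (triangle on l)
L = 4 + 1 + 4 = 9 (odd)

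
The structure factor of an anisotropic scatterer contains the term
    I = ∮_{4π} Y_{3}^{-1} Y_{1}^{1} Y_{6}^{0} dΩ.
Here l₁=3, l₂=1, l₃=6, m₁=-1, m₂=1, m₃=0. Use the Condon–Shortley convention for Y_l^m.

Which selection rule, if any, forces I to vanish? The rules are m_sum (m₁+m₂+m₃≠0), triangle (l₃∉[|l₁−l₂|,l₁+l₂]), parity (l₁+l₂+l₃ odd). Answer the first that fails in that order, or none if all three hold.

triangle

m₁+m₂+m₃ = -1 + 1 + 0 = 0  ✓
triangle: |3−1|=2 ≤ l₃=6 ≤ 3+1=4  ✗
parity: l₁+l₂+l₃ = 10 is even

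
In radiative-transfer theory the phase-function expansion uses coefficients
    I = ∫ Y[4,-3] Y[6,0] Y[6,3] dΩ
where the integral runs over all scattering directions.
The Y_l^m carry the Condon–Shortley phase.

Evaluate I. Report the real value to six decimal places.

m-sum 0 ✓  L=16 even ✓  2≤6≤10 ✓
Π(2lᵢ+1) = 9×13×13 = 1521
triangle coeff Δ(4,6,6) = 1/15315300
Σ_t [0,4]: t=0:+1/829440 t=1:−1/25920 t=2:+1/9216 t=3:−1/25920 t=4:+1/829440 = 7/207360
(3j)²=28/2431 [(4 6 6; 0 0 0)], sign=+1
Σ_t [3,4]: t=3:−1/103680 t=4:+1/207360 = -1/207360
(3j)²=21/2431 [(4 6 6; -3 0 3)], sign=+1
⇒ 4πI² = 5292/34969
I = (+1)√(5292/34969/(4π)) = 0.10973960

0.109740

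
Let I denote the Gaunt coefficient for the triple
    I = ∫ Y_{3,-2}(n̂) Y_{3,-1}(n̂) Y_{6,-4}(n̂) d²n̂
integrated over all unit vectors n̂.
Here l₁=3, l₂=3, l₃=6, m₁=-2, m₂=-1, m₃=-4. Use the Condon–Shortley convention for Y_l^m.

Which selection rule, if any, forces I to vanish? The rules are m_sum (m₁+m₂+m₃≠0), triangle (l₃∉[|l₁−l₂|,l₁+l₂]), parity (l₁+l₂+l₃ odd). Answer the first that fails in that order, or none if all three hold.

m₁+m₂+m₃ = -2 − 1 − 4 = -7  ✗
triangle: |3−3|=0 ≤ l₃=6 ≤ 3+3=6
parity: l₁+l₂+l₃ = 12 is even

m_sum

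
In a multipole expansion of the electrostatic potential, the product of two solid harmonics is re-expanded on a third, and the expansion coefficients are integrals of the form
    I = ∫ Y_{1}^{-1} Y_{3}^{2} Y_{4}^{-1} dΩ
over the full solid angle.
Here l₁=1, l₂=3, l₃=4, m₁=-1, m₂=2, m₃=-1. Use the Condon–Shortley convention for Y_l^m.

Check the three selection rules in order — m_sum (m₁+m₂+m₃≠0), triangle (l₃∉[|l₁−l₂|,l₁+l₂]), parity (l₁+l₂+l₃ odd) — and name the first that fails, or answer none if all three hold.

Σmᵢ = 0  ✓
l₃∈[|l₁−l₂|,l₁+l₂]=[2,4], have l₃=4  ✓
Σlᵢ = 8 ⇒ even  ✓

none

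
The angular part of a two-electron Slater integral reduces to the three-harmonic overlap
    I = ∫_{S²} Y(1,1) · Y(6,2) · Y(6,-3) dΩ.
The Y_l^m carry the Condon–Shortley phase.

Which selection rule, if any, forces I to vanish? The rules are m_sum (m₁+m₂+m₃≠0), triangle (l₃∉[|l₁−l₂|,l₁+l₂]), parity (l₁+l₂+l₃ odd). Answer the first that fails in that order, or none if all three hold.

parity

m₁+m₂+m₃ = 1 + 2 − 3 = 0  ✓
triangle: |1−6|=5 ≤ l₃=6 ≤ 1+6=7  ✓
parity: l₁+l₂+l₃ = 13 is odd  ✗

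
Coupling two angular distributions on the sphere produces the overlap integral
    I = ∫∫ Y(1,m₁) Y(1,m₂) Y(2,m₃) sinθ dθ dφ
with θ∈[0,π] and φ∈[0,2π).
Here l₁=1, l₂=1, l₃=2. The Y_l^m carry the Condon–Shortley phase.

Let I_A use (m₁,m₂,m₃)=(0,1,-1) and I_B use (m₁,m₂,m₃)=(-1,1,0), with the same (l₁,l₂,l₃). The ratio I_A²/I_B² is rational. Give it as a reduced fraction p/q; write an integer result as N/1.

3/1

Same 1,1,2: normalisation and zero-m 3j drop out of the ratio.
A: Δ: 0! 2! 2! / 5! → 1/30; sum: t=0:+1/2 = 1/2; 3j²(1 1 2; 0 1 -1) = Δ·Π!·Σ² = 1/10  (sign -1)
B: Δ: 0! 2! 2! / 5! → 1/30; sum: t=0:+1/4 = 1/4; 3j²(1 1 2; -1 1 0) = Δ·Π!·Σ² = 1/30  (sign +1)
I_A²/I_B² = (1/10)/(1/30) = 3/1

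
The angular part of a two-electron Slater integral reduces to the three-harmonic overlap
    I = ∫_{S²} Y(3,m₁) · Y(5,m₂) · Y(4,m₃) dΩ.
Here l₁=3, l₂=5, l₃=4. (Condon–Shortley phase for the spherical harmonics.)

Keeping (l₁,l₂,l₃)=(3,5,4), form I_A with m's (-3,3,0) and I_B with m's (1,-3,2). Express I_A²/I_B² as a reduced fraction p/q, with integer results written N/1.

50/27

Shared (l₁,l₂,l₃)=(3,5,4): N and (l;000)² cancel in I_A²/I_B².
A: Δ = 4!·2!·6!/13! = 1/180180; Racah Σ t=4..4: t=4:+1/2304 = 1/2304; ⇒ 3j(3 5 4; -3 3 0)² = 5/143, sgn +1
B: Δ = 4!·2!·6!/13! = 1/180180; Racah Σ t=0..2: t=0:+1/2304 t=1:−1/720 t=2:+1/5760 = -1/1280; ⇒ 3j(3 5 4; 1 -3 2)² = 27/1430, sgn -1
I_A²/I_B² = (5/143)/(27/1430) = 50/27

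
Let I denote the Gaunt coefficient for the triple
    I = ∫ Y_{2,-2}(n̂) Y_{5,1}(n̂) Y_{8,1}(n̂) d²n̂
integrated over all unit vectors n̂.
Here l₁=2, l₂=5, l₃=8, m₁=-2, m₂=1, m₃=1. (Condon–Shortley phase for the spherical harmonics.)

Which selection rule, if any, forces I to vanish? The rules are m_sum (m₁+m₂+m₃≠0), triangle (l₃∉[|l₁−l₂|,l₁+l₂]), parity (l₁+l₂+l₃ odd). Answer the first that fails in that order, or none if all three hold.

azimuthal sum: -2 + 1 + 1 = 0  ✓
3 ≤ 8 ≤ 7 (triangle on l)  ✗
L = 2 + 5 + 8 = 15 (odd)

triangle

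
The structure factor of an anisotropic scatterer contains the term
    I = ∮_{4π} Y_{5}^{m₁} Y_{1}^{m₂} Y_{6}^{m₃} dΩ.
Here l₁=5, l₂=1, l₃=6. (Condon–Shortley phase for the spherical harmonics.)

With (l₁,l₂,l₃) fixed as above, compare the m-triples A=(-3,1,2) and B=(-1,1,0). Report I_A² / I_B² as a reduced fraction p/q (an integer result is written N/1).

Shared (l₁,l₂,l₃)=(5,1,6): N and (l;000)² cancel in I_A²/I_B².
A: Δ = 0!·10!·2!/13! = 1/858; Racah Σ t=0..0: t=0:+1/161280 = 1/161280; ⇒ 3j(5 1 6; -3 1 2)² = 1/143, sgn +1
B: Δ = 0!·10!·2!/13! = 1/858; Racah Σ t=0..0: t=0:+1/34560 = 1/34560; ⇒ 3j(5 1 6; -1 1 0)² = 5/286, sgn +1
I_A²/I_B² = (1/143)/(5/286) = 2/5

2/5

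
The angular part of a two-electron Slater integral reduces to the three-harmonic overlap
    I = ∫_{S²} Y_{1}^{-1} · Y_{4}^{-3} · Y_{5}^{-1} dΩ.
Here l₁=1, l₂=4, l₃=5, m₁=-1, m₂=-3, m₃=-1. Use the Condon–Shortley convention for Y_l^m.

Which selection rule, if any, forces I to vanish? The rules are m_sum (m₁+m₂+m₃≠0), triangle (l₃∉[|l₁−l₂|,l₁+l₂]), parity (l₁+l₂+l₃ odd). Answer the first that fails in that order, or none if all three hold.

m_sum

Σmᵢ = -5  ✗
l₃∈[|l₁−l₂|,l₁+l₂]=[3,5], have l₃=5
Σlᵢ = 10 ⇒ even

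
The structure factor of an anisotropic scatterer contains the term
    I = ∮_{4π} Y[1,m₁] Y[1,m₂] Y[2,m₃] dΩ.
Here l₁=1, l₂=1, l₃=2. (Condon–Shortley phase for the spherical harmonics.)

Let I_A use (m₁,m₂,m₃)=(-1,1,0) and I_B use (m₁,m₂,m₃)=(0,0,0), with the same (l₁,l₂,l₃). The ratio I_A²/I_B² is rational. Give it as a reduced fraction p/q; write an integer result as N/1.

1/4

Same 1,1,2: normalisation and zero-m 3j drop out of the ratio.
A: Δ: 0! 2! 2! / 5! → 1/30; sum: t=0:+1/4 = 1/4; 3j²(1 1 2; -1 1 0) = Δ·Π!·Σ² = 1/30  (sign +1)
B: Δ: 0! 2! 2! / 5! → 1/30; sum: t=0:+1/1 = 1/1; 3j²(1 1 2; 0 0 0) = Δ·Π!·Σ² = 2/15  (sign +1)
I_A²/I_B² = (1/30)/(2/15) = 1/4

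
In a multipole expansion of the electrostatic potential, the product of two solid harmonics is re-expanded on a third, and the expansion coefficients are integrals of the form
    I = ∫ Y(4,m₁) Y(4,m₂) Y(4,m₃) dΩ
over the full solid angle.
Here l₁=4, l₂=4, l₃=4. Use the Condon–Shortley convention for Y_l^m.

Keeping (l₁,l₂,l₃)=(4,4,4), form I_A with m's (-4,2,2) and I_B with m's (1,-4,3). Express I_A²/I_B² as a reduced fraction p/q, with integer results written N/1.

9/7

l's match ⇒ only the (l;m) 3-j factors differ between A and B.
A: triangle coeff Δ(4,4,4) = 1/450450; Σ_t [4,4]: t=4:+1/2304 = 1/2304; (3j)²=5/143 [(4 4 4; -4 2 2)], sign=+1
B: triangle coeff Δ(4,4,4) = 1/450450; Σ_t [0,0]: t=0:+1/3456 = 1/3456; (3j)²=35/1287 [(4 4 4; 1 -4 3)], sign=-1
I_A²/I_B² = (5/143)/(35/1287) = 9/7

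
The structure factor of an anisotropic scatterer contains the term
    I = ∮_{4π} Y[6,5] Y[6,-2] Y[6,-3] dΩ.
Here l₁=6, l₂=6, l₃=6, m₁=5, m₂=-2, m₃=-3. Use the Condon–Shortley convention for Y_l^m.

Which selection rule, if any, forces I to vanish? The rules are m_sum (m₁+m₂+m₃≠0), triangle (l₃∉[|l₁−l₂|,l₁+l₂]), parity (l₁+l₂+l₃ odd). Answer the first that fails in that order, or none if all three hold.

none

azimuthal sum: 5 − 2 − 3 = 0  ✓
0 ≤ 6 ≤ 12 (triangle on l)  ✓
L = 6 + 6 + 6 = 18 (even)  ✓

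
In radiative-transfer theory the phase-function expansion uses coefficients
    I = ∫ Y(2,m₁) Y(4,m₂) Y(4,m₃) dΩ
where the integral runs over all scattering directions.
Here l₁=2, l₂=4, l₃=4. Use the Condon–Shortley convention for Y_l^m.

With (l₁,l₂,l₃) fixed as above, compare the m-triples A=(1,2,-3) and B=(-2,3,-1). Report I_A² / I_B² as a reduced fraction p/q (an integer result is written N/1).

25/18

Shared (l₁,l₂,l₃)=(2,4,4): N and (l;000)² cancel in I_A²/I_B².
A: Δ = 2!·2!·6!/11! = 1/13860; Racah Σ t=0..1: t=0:+1/1440 t=1:−1/240 = -1/288; ⇒ 3j(2 4 4; 1 2 -3)² = 5/132, sgn +1
B: Δ = 2!·2!·6!/11! = 1/13860; Racah Σ t=2..2: t=2:+1/480 = 1/480; ⇒ 3j(2 4 4; -2 3 -1)² = 3/110, sgn -1
I_A²/I_B² = (5/132)/(3/110) = 25/18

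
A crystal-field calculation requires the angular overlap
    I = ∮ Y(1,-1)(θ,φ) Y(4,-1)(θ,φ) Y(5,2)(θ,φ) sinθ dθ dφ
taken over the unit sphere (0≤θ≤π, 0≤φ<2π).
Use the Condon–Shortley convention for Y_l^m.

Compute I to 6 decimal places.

0.225034

Checks pass: Σm=0; 10 even; l₃=5∈[3,5].
(2·1+1)(2·4+1)(2·5+1) = 297
Δ: 0! 2! 8! / 11! → 1/495
sum: t=0:+1/576 = 1/576
3j²(1 4 5; 0 0 0) = Δ·Π!·Σ² = 5/99  (sign -1)
sum: t=0:+1/1440 = 1/1440
3j²(1 4 5; -1 -1 2) = Δ·Π!·Σ² = 7/165  (sign -1)
combine: 4πI² = 297·5/99·7/165 = 7/11
take √, sign +1: I = 0.22503380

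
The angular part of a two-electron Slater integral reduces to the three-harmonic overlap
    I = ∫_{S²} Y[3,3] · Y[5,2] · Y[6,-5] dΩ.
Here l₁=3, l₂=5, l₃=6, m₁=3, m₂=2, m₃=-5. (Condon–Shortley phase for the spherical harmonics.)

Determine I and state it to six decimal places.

0.169016

Rules hold: Σm=0, L=14 even, 2≤6≤8.
N = 7·11·13 = 1001
Δ = 2!·4!·8!/15! = 1/675675
Racah Σ t=0..2: t=0:+1/8640 t=1:−1/2304 t=2:+1/8640 = -7/34560
⇒ 3j(3 5 6; 0 0 0)² = 7/429, sgn -1
Racah Σ t=0..0: t=0:+1/241920 = 1/241920
⇒ 3j(3 5 6; 3 2 -5)² = 2/91, sgn -1
4πI² = N·(3j₀)²·(3jₘ)² = 14/39
I = +1·√(0.358974/4π) = 0.16901560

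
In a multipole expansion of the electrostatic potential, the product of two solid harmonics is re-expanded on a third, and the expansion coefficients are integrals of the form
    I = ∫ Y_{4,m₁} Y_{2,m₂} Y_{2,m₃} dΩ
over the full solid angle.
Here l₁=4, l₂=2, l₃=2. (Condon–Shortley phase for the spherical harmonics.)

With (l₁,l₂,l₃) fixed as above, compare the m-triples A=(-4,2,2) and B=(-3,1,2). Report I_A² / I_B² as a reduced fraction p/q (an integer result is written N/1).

2/1

l's match ⇒ only the (l;m) 3-j factors differ between A and B.
A: triangle coeff Δ(4,2,2) = 1/630; Σ_t [4,4]: t=4:+1/576 = 1/576; (3j)²=1/9 [(4 2 2; -4 2 2)], sign=+1
B: triangle coeff Δ(4,2,2) = 1/630; Σ_t [3,3]: t=3:−1/144 = -1/144; (3j)²=1/18 [(4 2 2; -3 1 2)], sign=-1
I_A²/I_B² = (1/9)/(1/18) = 2/1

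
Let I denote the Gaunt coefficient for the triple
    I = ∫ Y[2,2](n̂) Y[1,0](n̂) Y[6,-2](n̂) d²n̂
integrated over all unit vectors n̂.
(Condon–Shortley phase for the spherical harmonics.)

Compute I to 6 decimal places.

triangle: need 1≤l₃≤3, have 6; I=0

0.000000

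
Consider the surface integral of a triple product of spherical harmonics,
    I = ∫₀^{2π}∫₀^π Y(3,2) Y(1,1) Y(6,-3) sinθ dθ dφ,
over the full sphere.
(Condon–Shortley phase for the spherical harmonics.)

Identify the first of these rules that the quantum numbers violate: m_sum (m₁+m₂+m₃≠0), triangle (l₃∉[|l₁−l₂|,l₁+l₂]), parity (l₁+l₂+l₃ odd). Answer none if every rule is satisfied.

m₁+m₂+m₃ = 2 + 1 − 3 = 0  ✓
triangle: |3−1|=2 ≤ l₃=6 ≤ 3+1=4  ✗
parity: l₁+l₂+l₃ = 10 is even

triangle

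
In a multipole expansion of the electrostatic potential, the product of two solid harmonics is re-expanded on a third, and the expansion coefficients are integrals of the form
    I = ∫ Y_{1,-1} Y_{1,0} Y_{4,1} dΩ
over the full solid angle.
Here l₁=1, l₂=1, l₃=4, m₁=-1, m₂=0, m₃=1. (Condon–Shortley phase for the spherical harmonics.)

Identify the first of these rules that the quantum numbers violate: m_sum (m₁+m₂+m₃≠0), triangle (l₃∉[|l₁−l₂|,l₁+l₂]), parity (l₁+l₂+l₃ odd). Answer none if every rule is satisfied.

triangle

m₁+m₂+m₃ = -1 + 0 + 1 = 0  ✓
triangle: |1−1|=0 ≤ l₃=4 ≤ 1+1=2  ✗
parity: l₁+l₂+l₃ = 6 is even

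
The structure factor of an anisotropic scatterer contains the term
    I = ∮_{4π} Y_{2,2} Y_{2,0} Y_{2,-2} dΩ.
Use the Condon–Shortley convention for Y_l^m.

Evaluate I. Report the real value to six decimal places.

Checks pass: Σm=0; 6 even; l₃=2∈[0,4].
(2·2+1)(2·2+1)(2·2+1) = 125
Δ: 2! 2! 2! / 7! → 1/630
sum: t=0:+1/8 t=1:−1/1 t=2:+1/8 = -3/4
3j²(2 2 2; 0 0 0) = Δ·Π!·Σ² = 2/35  (sign -1)
sum: t=0:+1/8 = 1/8
3j²(2 2 2; 2 0 -2) = Δ·Π!·Σ² = 2/35  (sign +1)
combine: 4πI² = 125·2/35·2/35 = 20/49
take √, sign -1: I = -0.18022375

-0.180224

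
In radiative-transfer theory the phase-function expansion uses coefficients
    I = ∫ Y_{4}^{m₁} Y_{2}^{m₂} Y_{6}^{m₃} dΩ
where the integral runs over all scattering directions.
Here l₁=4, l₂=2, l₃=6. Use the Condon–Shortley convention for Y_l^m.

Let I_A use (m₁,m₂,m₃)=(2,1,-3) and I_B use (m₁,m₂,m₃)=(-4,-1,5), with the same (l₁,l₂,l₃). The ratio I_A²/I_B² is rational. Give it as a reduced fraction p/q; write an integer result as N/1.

84/55

Same 4,2,6: normalisation and zero-m 3j drop out of the ratio.
A: Δ: 0! 8! 4! / 13! → 1/6435; sum: t=0:+1/8640 = 1/8640; 3j²(4 2 6; 2 1 -3) = Δ·Π!·Σ² = 28/715  (sign -1)
B: Δ: 0! 8! 4! / 13! → 1/6435; sum: t=0:+1/241920 = 1/241920; 3j²(4 2 6; -4 -1 5) = Δ·Π!·Σ² = 1/39  (sign -1)
I_A²/I_B² = (28/715)/(1/39) = 84/55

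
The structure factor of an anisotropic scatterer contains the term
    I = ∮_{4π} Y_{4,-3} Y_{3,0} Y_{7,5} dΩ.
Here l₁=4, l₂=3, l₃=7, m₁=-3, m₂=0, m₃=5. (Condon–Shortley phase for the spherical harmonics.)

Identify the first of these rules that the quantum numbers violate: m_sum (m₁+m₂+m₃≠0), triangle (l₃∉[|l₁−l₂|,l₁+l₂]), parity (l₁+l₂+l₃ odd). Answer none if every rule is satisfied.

m_sum

Σmᵢ = 2  ✗
l₃∈[|l₁−l₂|,l₁+l₂]=[1,7], have l₃=7
Σlᵢ = 14 ⇒ even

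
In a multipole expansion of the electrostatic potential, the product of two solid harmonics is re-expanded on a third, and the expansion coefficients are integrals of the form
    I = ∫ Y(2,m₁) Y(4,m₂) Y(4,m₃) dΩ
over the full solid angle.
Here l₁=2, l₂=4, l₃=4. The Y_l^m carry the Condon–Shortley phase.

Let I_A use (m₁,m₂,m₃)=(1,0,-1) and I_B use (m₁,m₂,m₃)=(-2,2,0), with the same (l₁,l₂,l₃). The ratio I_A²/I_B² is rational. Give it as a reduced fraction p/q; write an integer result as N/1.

1/18

l's match ⇒ only the (l;m) 3-j factors differ between A and B.
A: triangle coeff Δ(2,4,4) = 1/13860; Σ_t [0,1]: t=0:+1/96 t=1:−1/72 = -1/288; (3j)²=1/462 [(2 4 4; 1 0 -1)], sign=+1
B: triangle coeff Δ(2,4,4) = 1/13860; Σ_t [2,2]: t=2:+1/192 = 1/192; (3j)²=3/77 [(2 4 4; -2 2 0)], sign=+1
I_A²/I_B² = (1/462)/(3/77) = 1/18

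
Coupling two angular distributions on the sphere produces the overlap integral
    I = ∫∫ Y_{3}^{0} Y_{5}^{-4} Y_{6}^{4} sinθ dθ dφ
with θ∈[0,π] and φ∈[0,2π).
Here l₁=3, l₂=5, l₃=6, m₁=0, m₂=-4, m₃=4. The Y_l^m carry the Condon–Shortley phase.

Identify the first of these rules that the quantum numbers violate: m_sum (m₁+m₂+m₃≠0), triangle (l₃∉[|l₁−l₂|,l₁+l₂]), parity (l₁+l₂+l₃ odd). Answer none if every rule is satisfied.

Σmᵢ = 0  ✓
l₃∈[|l₁−l₂|,l₁+l₂]=[2,8], have l₃=6  ✓
Σlᵢ = 14 ⇒ even  ✓

none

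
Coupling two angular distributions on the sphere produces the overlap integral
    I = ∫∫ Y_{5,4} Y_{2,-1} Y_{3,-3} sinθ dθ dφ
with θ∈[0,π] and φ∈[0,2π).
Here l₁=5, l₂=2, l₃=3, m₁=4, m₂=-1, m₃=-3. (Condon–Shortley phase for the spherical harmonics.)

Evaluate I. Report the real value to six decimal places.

m-sum 0 ✓  L=10 even ✓  3≤3≤7 ✓
Π(2lᵢ+1) = 11×5×7 = 385
triangle coeff Δ(5,2,3) = 1/2310
Σ_t [2,2]: t=2:+1/144 = 1/144
(3j)²=10/231 [(5 2 3; 0 0 0)], sign=-1
Σ_t [1,1]: t=1:−1/4320 = -1/4320
(3j)²=2/55 [(5 2 3; 4 -1 -3)], sign=-1
⇒ 4πI² = 20/33
I = (+1)√(20/33/(4π)) = 0.21961050

0.219610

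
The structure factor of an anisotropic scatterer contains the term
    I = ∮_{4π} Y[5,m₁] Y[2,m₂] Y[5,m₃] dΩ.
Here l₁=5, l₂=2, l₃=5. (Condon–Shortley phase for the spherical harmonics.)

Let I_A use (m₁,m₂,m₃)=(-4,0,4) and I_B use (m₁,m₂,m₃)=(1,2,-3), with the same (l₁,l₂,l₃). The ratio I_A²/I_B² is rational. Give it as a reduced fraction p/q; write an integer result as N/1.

l's match ⇒ only the (l;m) 3-j factors differ between A and B.
A: triangle coeff Δ(5,2,5) = 1/38610; Σ_t [1,2]: t=1:−1/40320 t=2:+1/20160 = 1/40320; (3j)²=6/715 [(5 2 5; -4 0 4)], sign=-1
B: triangle coeff Δ(5,2,5) = 1/38610; Σ_t [2,2]: t=2:+1/5760 = 1/5760; (3j)²=56/2145 [(5 2 5; 1 2 -3)], sign=+1
I_A²/I_B² = (6/715)/(56/2145) = 9/28

9/28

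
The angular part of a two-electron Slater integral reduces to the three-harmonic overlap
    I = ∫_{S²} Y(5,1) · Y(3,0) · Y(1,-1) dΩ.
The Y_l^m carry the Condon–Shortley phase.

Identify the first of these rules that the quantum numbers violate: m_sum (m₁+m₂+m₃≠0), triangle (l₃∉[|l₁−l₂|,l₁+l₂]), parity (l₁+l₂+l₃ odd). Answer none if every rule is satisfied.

triangle

Σmᵢ = 0  ✓
l₃∈[|l₁−l₂|,l₁+l₂]=[2,8], have l₃=1  ✗
Σlᵢ = 9 ⇒ odd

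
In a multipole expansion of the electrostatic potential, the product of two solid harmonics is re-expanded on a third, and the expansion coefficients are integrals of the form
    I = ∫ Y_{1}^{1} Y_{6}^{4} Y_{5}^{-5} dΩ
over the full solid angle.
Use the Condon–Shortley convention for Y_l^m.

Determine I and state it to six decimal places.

0.040859

Checks pass: Σm=0; 12 even; l₃=5∈[5,7].
(2·1+1)(2·6+1)(2·5+1) = 429
Δ: 2! 0! 10! / 13! → 1/858
sum: t=1:−1/14400 = -1/14400
3j²(1 6 5; 0 0 0) = Δ·Π!·Σ² = 6/143  (sign +1)
sum: t=0:+1/7257600 = 1/7257600
3j²(1 6 5; 1 4 -5) = Δ·Π!·Σ² = 1/858  (sign +1)
combine: 4πI² = 429·6/143·1/858 = 3/143
take √, sign +1: I = 0.04085899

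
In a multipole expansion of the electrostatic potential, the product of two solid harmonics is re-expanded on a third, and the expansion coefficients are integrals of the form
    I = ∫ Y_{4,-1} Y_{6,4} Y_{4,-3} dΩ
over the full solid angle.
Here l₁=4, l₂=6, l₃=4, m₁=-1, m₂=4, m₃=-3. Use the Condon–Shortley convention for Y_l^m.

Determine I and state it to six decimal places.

m-sum 0 ✓  L=14 even ✓  2≤4≤10 ✓
Π(2lᵢ+1) = 9×13×9 = 1053
triangle coeff Δ(4,6,4) = 1/1261260
Σ_t [2,4]: t=2:+1/4608 t=3:−1/1296 t=4:+1/4608 = -7/20736
(3j)²=20/1287 [(4 6 4; 0 0 0)], sign=-1
Σ_t [4,5]: t=4:+1/34560 t=5:−1/28800 = -1/172800
(3j)²=1/1430 [(4 6 4; -1 4 -3)], sign=+1
⇒ 4πI² = 18/1573
I = (-1)√(18/1573/(4π)) = -0.03017637

-0.030176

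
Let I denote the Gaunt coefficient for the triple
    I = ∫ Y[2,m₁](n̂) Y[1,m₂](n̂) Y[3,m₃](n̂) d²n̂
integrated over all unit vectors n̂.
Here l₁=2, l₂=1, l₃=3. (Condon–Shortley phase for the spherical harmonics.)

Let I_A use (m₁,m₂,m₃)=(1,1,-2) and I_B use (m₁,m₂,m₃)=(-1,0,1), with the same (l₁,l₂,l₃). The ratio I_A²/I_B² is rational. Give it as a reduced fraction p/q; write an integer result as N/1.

5/4

Same 2,1,3: normalisation and zero-m 3j drop out of the ratio.
A: Δ: 0! 4! 2! / 7! → 1/105; sum: t=0:+1/12 = 1/12; 3j²(2 1 3; 1 1 -2) = Δ·Π!·Σ² = 2/21  (sign -1)
B: Δ: 0! 4! 2! / 7! → 1/105; sum: t=0:+1/6 = 1/6; 3j²(2 1 3; -1 0 1) = Δ·Π!·Σ² = 8/105  (sign +1)
I_A²/I_B² = (2/21)/(8/105) = 5/4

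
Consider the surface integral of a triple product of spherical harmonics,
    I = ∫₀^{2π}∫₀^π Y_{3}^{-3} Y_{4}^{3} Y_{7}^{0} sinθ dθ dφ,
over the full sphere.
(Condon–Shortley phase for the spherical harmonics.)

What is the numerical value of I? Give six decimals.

0.017827

Rules hold: Σm=0, L=14 even, 1≤7≤7.
N = 7·9·15 = 945
Δ = 0!·6!·8!/15! = 1/45045
Racah Σ t=0..0: t=0:+1/20736 = 1/20736
⇒ 3j(3 4 7; 0 0 0)² = 35/1287, sgn -1
Racah Σ t=0..0: t=0:+1/3628800 = 1/3628800
⇒ 3j(3 4 7; -3 3 0)² = 1/6435, sgn -1
4πI² = N·(3j₀)²·(3jₘ)² = 245/61347
I = +1·√(0.00399368/4π) = 0.01782713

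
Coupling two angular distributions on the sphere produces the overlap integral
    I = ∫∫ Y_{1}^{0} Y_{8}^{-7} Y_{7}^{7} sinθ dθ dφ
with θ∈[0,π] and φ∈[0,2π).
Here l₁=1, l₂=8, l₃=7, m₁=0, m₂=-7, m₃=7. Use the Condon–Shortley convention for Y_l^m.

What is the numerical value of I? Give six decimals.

Checks pass: Σm=0; 16 even; l₃=7∈[7,9].
(2·1+1)(2·8+1)(2·7+1) = 765
Δ: 2! 0! 14! / 17! → 1/2040
sum: t=1:−1/25401600 = -1/25401600
3j²(1 8 7; 0 0 0) = Δ·Π!·Σ² = 8/255  (sign +1)
sum: t=1:−1/87178291200 = -1/87178291200
3j²(1 8 7; 0 -7 7) = Δ·Π!·Σ² = 1/136  (sign -1)
combine: 4πI² = 765·8/255·1/136 = 3/17
take √, sign -1: I = -0.11850352

-0.118504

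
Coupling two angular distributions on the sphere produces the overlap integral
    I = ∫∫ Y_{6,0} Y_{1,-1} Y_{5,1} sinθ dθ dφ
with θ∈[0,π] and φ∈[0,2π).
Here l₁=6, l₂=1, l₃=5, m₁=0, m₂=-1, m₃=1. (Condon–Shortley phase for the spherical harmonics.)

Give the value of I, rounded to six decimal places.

m-sum 0 ✓  L=12 even ✓  5≤5≤7 ✓
Π(2lᵢ+1) = 13×3×11 = 429
triangle coeff Δ(6,1,5) = 1/858
Σ_t [1,1]: t=1:−1/14400 = -1/14400
(3j)²=6/143 [(6 1 5; 0 0 0)], sign=+1
Σ_t [0,0]: t=0:+1/34560 = 1/34560
(3j)²=5/286 [(6 1 5; 0 -1 1)], sign=+1
⇒ 4πI² = 45/143
I = (+1)√(45/143/(4π)) = 0.15824621

0.158246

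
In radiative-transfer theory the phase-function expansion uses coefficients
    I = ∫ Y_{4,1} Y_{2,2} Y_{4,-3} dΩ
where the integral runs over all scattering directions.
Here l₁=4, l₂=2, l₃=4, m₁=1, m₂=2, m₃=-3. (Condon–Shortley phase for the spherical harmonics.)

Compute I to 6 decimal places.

0.159270

m-sum 0 ✓  L=10 even ✓  2≤4≤6 ✓
Π(2lᵢ+1) = 9×5×9 = 405
triangle coeff Δ(4,2,4) = 1/13860
Σ_t [0,2]: t=0:+1/192 t=1:−1/36 t=2:+1/192 = -5/288
(3j)²=20/693 [(4 2 4; 0 0 0)], sign=-1
Σ_t [2,2]: t=2:+1/480 = 1/480
(3j)²=3/110 [(4 2 4; 1 2 -3)], sign=-1
⇒ 4πI² = 270/847
I = (+1)√(270/847/(4π)) = 0.15927046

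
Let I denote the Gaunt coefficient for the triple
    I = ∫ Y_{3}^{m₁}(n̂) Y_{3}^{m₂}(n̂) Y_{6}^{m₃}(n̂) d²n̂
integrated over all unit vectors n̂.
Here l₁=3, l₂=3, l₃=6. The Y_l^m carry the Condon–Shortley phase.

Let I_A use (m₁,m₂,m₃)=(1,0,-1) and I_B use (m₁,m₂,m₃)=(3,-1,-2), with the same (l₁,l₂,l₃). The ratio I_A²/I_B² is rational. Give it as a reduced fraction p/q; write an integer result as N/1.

25/2

l's match ⇒ only the (l;m) 3-j factors differ between A and B.
A: triangle coeff Δ(3,3,6) = 1/12012; Σ_t [0,0]: t=0:+1/1728 = 1/1728; (3j)²=25/858 [(3 3 6; 1 0 -1)], sign=-1
B: triangle coeff Δ(3,3,6) = 1/12012; Σ_t [0,0]: t=0:+1/34560 = 1/34560; (3j)²=1/429 [(3 3 6; 3 -1 -2)], sign=+1
I_A²/I_B² = (25/858)/(1/429) = 25/2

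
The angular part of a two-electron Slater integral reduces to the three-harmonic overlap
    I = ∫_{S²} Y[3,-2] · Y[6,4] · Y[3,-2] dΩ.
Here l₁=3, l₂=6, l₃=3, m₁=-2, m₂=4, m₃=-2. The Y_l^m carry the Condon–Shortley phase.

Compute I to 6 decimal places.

0.266131

Checks pass: Σm=0; 12 even; l₃=3∈[3,9].
(2·3+1)(2·6+1)(2·3+1) = 637
Δ: 6! 0! 6! / 13! → 1/12012
sum: t=3:−1/1296 = -1/1296
3j²(3 6 3; 0 0 0) = Δ·Π!·Σ² = 100/3003  (sign +1)
sum: t=5:−1/14400 = -1/14400
3j²(3 6 3; -2 4 -2) = Δ·Π!·Σ² = 6/143  (sign +1)
combine: 4πI² = 637·100/3003·6/143 = 1400/1573
take √, sign +1: I = 0.26613055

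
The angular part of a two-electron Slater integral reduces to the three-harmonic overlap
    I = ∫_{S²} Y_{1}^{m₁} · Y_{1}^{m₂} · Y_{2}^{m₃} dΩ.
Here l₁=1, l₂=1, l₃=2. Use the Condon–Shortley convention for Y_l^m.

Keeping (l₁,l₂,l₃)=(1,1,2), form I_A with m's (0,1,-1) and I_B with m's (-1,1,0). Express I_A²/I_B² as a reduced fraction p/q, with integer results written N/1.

3/1

Shared (l₁,l₂,l₃)=(1,1,2): N and (l;000)² cancel in I_A²/I_B².
A: Δ = 0!·2!·2!/5! = 1/30; Racah Σ t=0..0: t=0:+1/2 = 1/2; ⇒ 3j(1 1 2; 0 1 -1)² = 1/10, sgn -1
B: Δ = 0!·2!·2!/5! = 1/30; Racah Σ t=0..0: t=0:+1/4 = 1/4; ⇒ 3j(1 1 2; -1 1 0)² = 1/30, sgn +1
I_A²/I_B² = (1/10)/(1/30) = 3/1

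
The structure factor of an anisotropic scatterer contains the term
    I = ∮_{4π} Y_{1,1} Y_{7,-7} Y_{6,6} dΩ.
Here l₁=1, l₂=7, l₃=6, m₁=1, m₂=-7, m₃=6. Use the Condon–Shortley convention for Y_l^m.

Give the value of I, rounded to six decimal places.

-0.333779

Checks pass: Σm=0; 14 even; l₃=6∈[6,8].
(2·1+1)(2·7+1)(2·6+1) = 585
Δ: 2! 0! 12! / 15! → 1/1365
sum: t=1:−1/518400 = -1/518400
3j²(1 7 6; 0 0 0) = Δ·Π!·Σ² = 7/195  (sign -1)
sum: t=0:+1/958003200 = 1/958003200
3j²(1 7 6; 1 -7 6) = Δ·Π!·Σ² = 1/15  (sign +1)
combine: 4πI² = 585·7/195·1/15 = 7/5
take √, sign -1: I = -0.33377906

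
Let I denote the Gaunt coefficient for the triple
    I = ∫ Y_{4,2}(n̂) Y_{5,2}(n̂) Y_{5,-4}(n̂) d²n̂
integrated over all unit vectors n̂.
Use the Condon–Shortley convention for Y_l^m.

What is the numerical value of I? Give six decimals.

0.118854

Checks pass: Σm=0; 14 even; l₃=5∈[1,9].
(2·4+1)(2·5+1)(2·5+1) = 1089
Δ: 4! 4! 6! / 15! → 1/3153150
sum: t=0:+1/69120 t=1:−1/1728 t=2:+1/576 t=3:−1/1728 t=4:+1/69120 = 7/11520
3j²(4 5 5; 0 0 0) = Δ·Π!·Σ² = 2/143  (sign -1)
sum: t=1:−1/25920 t=2:+1/11520 = 1/20736
3j²(4 5 5; 2 2 -4) = Δ·Π!·Σ² = 5/429  (sign -1)
combine: 4πI² = 1089·2/143·5/429 = 30/169
take √, sign +1: I = 0.11885360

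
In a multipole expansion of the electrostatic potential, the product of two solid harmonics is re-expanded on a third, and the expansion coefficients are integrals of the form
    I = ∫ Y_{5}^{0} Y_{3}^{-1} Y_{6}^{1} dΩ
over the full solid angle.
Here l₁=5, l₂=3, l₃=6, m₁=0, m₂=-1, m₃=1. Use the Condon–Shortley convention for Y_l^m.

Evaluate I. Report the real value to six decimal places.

Checks pass: Σm=0; 14 even; l₃=6∈[2,8].
(2·5+1)(2·3+1)(2·6+1) = 1001
Δ: 2! 8! 4! / 15! → 1/675675
sum: t=0:+1/8640 t=1:−1/2304 t=2:+1/8640 = -7/34560
3j²(5 3 6; 0 0 0) = Δ·Π!·Σ² = 7/429  (sign -1)
sum: t=0:+1/5760 t=1:−1/3456 t=2:+1/34560 = -1/11520
3j²(5 3 6; 0 -1 1) = Δ·Π!·Σ² = 2/429  (sign +1)
combine: 4πI² = 1001·7/429·2/429 = 98/1287
take √, sign -1: I = -0.07784287

-0.077843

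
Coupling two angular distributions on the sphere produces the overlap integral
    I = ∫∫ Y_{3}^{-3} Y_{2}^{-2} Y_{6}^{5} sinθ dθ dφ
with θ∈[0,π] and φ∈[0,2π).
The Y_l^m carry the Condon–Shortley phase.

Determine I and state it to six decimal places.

triangle: need 1≤l₃≤5, have 6; I=0

0.000000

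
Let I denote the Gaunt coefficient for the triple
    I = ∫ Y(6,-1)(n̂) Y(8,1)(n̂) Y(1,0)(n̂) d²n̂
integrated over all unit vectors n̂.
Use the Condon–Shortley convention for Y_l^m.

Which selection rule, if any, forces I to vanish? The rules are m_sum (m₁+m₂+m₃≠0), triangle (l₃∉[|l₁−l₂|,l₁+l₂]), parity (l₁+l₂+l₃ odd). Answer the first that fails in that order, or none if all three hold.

azimuthal sum: -1 + 1 + 0 = 0  ✓
2 ≤ 1 ≤ 14 (triangle on l)  ✗
L = 6 + 8 + 1 = 15 (odd)

triangle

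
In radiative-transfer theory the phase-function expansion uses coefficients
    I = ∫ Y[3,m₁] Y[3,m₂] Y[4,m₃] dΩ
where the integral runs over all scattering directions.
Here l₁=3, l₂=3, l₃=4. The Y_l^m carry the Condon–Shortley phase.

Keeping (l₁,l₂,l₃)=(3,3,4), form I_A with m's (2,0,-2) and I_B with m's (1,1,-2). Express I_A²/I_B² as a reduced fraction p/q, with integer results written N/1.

3/40

l's match ⇒ only the (l;m) 3-j factors differ between A and B.
A: triangle coeff Δ(3,3,4) = 1/34650; Σ_t [0,1]: t=0:+1/72 t=1:−1/96 = 1/288; (3j)²=1/462 [(3 3 4; 2 0 -2)], sign=+1
B: triangle coeff Δ(3,3,4) = 1/34650; Σ_t [0,2]: t=0:+1/192 t=1:−1/36 t=2:+1/192 = -5/288; (3j)²=20/693 [(3 3 4; 1 1 -2)], sign=-1
I_A²/I_B² = (1/462)/(20/693) = 3/40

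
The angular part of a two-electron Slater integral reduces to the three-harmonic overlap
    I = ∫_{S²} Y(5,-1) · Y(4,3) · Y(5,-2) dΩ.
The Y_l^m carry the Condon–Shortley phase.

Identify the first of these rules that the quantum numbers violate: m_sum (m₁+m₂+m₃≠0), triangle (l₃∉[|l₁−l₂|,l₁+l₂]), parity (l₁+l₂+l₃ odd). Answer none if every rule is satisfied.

m₁+m₂+m₃ = -1 + 3 − 2 = 0  ✓
triangle: |5−4|=1 ≤ l₃=5 ≤ 5+4=9  ✓
parity: l₁+l₂+l₃ = 14 is even  ✓

none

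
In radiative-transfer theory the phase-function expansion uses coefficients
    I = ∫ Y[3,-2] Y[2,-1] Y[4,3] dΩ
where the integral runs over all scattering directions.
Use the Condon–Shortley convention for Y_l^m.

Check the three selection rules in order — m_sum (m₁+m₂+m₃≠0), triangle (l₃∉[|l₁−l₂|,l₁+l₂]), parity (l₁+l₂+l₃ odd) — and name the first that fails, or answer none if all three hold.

parity

Σmᵢ = 0  ✓
l₃∈[|l₁−l₂|,l₁+l₂]=[1,5], have l₃=4  ✓
Σlᵢ = 9 ⇒ odd  ✗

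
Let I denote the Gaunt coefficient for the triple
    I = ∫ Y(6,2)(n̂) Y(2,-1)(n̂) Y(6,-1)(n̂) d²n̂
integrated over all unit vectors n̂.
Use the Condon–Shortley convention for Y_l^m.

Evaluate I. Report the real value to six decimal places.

0.088837

m-sum 0 ✓  L=14 even ✓  4≤6≤8 ✓
Π(2lᵢ+1) = 13×5×13 = 845
triangle coeff Δ(6,2,6) = 1/90090
Σ_t [0,2]: t=0:+1/69120 t=1:−1/14400 t=2:+1/69120 = -7/172800
(3j)²=14/715 [(6 2 6; 0 0 0)], sign=-1
Σ_t [0,1]: t=0:+1/34560 t=1:−1/60480 = 1/80640
(3j)²=6/1001 [(6 2 6; 2 -1 -1)], sign=-1
⇒ 4πI² = 12/121
I = (+1)√(12/121/(4π)) = 0.08883682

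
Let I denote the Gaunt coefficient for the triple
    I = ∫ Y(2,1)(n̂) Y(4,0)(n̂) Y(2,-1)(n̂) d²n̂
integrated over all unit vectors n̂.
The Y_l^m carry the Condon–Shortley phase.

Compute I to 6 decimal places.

0.161197

Checks pass: Σm=0; 8 even; l₃=2∈[2,6].
(2·2+1)(2·4+1)(2·2+1) = 225
Δ: 4! 0! 4! / 9! → 1/630
sum: t=2:+1/16 = 1/16
3j²(2 4 2; 0 0 0) = Δ·Π!·Σ² = 2/35  (sign +1)
sum: t=1:−1/36 = -1/36
3j²(2 4 2; 1 0 -1) = Δ·Π!·Σ² = 8/315  (sign +1)
combine: 4πI² = 225·2/35·8/315 = 16/49
take √, sign +1: I = 0.16119702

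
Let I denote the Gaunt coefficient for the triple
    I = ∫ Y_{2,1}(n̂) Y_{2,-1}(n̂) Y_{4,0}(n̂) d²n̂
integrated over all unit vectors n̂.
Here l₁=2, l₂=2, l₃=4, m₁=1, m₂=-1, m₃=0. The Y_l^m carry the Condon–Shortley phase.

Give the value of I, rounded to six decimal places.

0.161197

Rules hold: Σm=0, L=8 even, 0≤4≤4.
N = 5·5·9 = 225
Δ = 0!·4!·4!/9! = 1/630
Racah Σ t=0..0: t=0:+1/16 = 1/16
⇒ 3j(2 2 4; 0 0 0)² = 2/35, sgn +1
Racah Σ t=0..0: t=0:+1/36 = 1/36
⇒ 3j(2 2 4; 1 -1 0)² = 8/315, sgn +1
4πI² = N·(3j₀)²·(3jₘ)² = 16/49
I = +1·√(0.326531/4π) = 0.16119702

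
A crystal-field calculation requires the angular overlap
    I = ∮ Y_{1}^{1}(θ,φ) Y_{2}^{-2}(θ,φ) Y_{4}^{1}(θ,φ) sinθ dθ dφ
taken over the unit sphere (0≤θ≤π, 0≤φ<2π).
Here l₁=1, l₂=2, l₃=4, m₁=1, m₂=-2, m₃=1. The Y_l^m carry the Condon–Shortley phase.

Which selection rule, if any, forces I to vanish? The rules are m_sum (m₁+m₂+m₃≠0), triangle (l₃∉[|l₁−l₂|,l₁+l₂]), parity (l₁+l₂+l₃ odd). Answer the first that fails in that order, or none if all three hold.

m₁+m₂+m₃ = 1 − 2 + 1 = 0  ✓
triangle: |1−2|=1 ≤ l₃=4 ≤ 1+2=3  ✗
parity: l₁+l₂+l₃ = 7 is odd

triangle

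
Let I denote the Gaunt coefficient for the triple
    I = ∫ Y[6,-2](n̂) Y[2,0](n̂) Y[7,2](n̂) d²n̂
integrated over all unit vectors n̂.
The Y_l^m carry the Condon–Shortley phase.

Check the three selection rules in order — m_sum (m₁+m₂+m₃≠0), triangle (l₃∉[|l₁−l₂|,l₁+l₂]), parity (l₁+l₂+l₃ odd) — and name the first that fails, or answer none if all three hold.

parity

m₁+m₂+m₃ = -2 + 0 + 2 = 0  ✓
triangle: |6−2|=4 ≤ l₃=7 ≤ 6+2=8  ✓
parity: l₁+l₂+l₃ = 15 is odd  ✗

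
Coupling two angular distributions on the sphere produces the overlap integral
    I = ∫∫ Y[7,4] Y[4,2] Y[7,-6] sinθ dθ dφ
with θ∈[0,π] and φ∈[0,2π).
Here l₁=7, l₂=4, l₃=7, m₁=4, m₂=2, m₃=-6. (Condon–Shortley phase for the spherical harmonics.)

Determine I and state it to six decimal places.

0.160865

Rules hold: Σm=0, L=18 even, 3≤7≤11.
N = 15·9·15 = 2025
Δ = 4!·10!·4!/19! = 1/58198140
Racah Σ t=0..4: t=0:+1/17418240 t=1:−1/622080 t=2:+1/230400 t=3:−1/622080 t=4:+1/17418240 = 1/806400
⇒ 3j(7 4 7; 0 0 0)² = 2268/230945, sgn -1
Racah Σ t=2..3: t=2:+1/34836480 t=3:−1/130636800 = 11/522547200
⇒ 3j(7 4 7; 4 2 -6)² = 1331/81396, sgn -1
4πI² = N·(3j₀)²·(3jₘ)² = 441045/1356277
I = +1·√(0.325188/4π) = 0.16086528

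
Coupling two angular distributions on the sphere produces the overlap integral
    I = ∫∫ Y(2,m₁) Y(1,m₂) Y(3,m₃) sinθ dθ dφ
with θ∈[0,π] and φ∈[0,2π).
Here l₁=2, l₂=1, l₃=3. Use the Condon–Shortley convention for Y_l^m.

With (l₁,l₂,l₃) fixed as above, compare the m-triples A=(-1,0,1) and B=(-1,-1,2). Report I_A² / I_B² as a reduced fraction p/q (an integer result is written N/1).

Shared (l₁,l₂,l₃)=(2,1,3): N and (l;000)² cancel in I_A²/I_B².
A: Δ = 0!·4!·2!/7! = 1/105; Racah Σ t=0..0: t=0:+1/6 = 1/6; ⇒ 3j(2 1 3; -1 0 1)² = 8/105, sgn +1
B: Δ = 0!·4!·2!/7! = 1/105; Racah Σ t=0..0: t=0:+1/12 = 1/12; ⇒ 3j(2 1 3; -1 -1 2)² = 2/21, sgn -1
I_A²/I_B² = (8/105)/(2/21) = 4/5

4/5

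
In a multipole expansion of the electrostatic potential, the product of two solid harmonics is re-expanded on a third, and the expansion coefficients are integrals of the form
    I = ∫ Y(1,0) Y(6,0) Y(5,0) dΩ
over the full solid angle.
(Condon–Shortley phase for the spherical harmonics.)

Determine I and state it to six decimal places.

Checks pass: Σm=0; 12 even; l₃=5∈[5,7].
(2·1+1)(2·6+1)(2·5+1) = 429
Δ: 2! 0! 10! / 13! → 1/858
sum: t=1:−1/14400 = -1/14400
3j²(1 6 5; 0 0 0) = Δ·Π!·Σ² = 6/143  (sign +1)
(m-triple is (0,0,0) — same symbol as above.)
combine: 4πI² = 429·6/143·6/143 = 108/143
take √, sign +1: I = 0.24515397

0.245154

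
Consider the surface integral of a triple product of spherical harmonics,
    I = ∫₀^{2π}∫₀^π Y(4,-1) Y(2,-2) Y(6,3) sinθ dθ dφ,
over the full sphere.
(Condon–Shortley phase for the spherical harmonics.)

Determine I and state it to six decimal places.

-0.178526

Rules hold: Σm=0, L=12 even, 2≤6≤6.
N = 9·5·13 = 585
Δ = 0!·8!·4!/13! = 1/6435
Racah Σ t=0..0: t=0:+1/2304 = 1/2304
⇒ 3j(4 2 6; 0 0 0)² = 5/143, sgn +1
Racah Σ t=0..0: t=0:+1/17280 = 1/17280
⇒ 3j(4 2 6; -1 -2 3)² = 14/715, sgn -1
4πI² = N·(3j₀)²·(3jₘ)² = 630/1573
I = -1·√(0.400509/4π) = -0.17852580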